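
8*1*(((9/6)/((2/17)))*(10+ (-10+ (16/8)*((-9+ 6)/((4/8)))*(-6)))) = 7344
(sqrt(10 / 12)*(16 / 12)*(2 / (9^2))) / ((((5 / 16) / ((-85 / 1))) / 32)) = -34816*sqrt(30) / 729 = -261.58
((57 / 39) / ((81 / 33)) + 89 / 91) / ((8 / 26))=1933 / 378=5.11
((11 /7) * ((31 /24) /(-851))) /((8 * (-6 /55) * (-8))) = -18755 /54899712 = -0.00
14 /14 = 1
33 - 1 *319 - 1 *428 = -714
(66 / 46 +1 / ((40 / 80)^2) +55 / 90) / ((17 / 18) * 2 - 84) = -2503 / 33994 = -0.07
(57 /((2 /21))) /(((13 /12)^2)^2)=12410496 /28561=434.53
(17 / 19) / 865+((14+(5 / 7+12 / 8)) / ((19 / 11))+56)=15045183 / 230090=65.39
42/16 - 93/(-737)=16221/5896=2.75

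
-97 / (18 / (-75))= 2425 / 6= 404.17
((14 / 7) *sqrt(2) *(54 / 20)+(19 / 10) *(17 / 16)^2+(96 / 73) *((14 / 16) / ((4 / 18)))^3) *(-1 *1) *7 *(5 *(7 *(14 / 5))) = -5283456409 / 93440-18522 *sqrt(2) / 5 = -61782.65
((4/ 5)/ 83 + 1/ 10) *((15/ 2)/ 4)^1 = 273/ 1328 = 0.21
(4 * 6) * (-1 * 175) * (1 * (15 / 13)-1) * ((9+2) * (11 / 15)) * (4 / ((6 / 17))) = -59072.82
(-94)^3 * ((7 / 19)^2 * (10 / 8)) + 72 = -50847278 / 361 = -140851.19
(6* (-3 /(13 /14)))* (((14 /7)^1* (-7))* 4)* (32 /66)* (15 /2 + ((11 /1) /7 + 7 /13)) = 854784 /169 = 5057.89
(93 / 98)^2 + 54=527265 / 9604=54.90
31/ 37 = 0.84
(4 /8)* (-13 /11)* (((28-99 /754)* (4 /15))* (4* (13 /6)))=-546338 /14355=-38.06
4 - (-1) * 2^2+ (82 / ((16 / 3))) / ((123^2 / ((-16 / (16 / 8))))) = 983 / 123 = 7.99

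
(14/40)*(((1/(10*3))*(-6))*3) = -21/100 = -0.21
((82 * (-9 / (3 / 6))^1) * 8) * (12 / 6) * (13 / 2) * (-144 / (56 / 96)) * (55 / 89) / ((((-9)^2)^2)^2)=60037120 / 110362581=0.54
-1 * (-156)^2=-24336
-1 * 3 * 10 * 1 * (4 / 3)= -40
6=6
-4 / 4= -1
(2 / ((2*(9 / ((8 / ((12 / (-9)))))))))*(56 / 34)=-56 / 51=-1.10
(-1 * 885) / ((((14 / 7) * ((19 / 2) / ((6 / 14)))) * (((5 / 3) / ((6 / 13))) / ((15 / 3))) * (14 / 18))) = -35.54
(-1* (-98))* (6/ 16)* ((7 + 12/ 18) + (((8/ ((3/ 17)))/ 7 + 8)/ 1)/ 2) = 2191/ 4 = 547.75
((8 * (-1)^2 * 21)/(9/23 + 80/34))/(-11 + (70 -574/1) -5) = -8211/69745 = -0.12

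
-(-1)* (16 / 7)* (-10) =-160 / 7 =-22.86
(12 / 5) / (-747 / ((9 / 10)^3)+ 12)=-243 / 102535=-0.00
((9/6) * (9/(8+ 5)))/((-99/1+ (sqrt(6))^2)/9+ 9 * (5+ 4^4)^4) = 81/3257610389176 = 0.00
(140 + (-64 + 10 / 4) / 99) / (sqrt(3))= 9199 *sqrt(3) / 198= 80.47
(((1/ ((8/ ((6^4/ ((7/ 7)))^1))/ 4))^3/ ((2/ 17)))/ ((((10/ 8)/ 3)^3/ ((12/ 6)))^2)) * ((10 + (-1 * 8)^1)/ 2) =27624308213809152/ 15625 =1767955725683.79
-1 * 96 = -96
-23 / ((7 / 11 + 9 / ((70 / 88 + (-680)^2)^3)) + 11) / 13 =-2130758689306615887487375 / 14014159917020588397295808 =-0.15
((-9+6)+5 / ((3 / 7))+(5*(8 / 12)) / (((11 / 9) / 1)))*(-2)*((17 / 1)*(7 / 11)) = -89488 / 363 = -246.52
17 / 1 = 17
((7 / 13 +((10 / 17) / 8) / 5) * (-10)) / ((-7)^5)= 0.00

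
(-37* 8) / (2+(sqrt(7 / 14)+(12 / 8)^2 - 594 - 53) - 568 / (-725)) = 0.46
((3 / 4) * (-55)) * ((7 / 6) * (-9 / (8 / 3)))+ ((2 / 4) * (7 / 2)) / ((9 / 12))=31633 / 192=164.76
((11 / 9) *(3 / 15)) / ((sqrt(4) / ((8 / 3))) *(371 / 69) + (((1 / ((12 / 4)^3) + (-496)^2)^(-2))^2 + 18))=1970104407411996265852158014452 / 177572207037633635760579861517755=0.01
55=55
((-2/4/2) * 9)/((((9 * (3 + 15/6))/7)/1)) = -7/22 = -0.32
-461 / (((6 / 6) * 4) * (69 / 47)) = -21667 / 276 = -78.50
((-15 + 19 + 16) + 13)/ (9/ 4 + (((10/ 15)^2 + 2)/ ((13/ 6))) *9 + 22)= 1716/ 1789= 0.96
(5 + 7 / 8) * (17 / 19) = 5.26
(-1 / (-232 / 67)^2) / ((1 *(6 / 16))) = -0.22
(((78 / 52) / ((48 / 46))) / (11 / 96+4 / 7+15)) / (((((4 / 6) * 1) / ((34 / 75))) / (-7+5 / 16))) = -878577 / 2108200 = -0.42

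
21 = 21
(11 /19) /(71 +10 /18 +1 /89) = 8811 /1089175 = 0.01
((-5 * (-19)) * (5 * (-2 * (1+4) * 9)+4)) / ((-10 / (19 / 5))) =80503 / 5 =16100.60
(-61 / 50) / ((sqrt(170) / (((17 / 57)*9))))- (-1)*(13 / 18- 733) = -13181 / 18- 183*sqrt(170) / 9500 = -732.53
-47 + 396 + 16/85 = 29681/85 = 349.19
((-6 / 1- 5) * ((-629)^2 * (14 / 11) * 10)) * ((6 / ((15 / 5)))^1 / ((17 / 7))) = -45615080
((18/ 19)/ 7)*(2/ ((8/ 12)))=54/ 133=0.41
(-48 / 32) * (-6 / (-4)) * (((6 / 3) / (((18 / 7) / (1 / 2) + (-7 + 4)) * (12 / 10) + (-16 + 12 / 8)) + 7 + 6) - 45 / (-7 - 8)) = -5949 / 167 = -35.62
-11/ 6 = -1.83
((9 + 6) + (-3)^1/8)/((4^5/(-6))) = -0.09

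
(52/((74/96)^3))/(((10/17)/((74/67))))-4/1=95928868/458615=209.17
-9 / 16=-0.56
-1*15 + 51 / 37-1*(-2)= -430 / 37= -11.62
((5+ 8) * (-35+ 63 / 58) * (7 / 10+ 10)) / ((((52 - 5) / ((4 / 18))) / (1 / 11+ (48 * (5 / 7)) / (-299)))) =16446649 / 31035510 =0.53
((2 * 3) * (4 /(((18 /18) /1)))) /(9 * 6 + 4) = 12 /29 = 0.41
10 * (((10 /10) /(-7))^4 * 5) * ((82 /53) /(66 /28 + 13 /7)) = 8200 /1072561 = 0.01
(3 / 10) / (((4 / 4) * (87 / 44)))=22 / 145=0.15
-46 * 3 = -138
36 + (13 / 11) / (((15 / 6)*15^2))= 445526 / 12375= 36.00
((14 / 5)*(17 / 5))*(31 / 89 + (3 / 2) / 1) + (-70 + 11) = -92124 / 2225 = -41.40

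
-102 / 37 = -2.76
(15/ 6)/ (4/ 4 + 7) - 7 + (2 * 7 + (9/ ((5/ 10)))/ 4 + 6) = 285/ 16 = 17.81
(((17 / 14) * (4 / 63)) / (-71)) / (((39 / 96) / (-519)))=188224 / 135681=1.39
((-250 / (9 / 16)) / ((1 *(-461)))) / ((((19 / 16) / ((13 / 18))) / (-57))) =-416000 / 12447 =-33.42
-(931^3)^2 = -651175550545069081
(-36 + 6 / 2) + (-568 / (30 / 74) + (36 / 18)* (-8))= -21751 / 15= -1450.07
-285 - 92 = -377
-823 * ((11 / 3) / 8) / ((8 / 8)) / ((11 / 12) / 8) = -3292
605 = 605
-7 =-7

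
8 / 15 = 0.53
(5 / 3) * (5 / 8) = 25 / 24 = 1.04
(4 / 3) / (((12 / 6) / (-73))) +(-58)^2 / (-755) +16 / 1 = -84082 / 2265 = -37.12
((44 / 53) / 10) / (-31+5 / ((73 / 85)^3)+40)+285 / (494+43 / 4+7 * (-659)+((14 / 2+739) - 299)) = -185999674657 / 2550457753465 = -0.07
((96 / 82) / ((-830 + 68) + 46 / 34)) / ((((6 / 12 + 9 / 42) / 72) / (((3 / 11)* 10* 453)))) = -1117815552 / 5831881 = -191.67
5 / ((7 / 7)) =5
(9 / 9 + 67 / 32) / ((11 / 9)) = 81 / 32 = 2.53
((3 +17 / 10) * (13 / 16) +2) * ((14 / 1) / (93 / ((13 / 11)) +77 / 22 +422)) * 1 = 0.16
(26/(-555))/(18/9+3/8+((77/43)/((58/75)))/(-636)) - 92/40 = -807113867/347930610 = -2.32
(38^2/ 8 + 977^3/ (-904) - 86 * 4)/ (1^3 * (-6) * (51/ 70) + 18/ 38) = 620260553605/ 2343168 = 264710.24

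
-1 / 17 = -0.06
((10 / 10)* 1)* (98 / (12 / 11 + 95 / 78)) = 12012 / 283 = 42.45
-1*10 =-10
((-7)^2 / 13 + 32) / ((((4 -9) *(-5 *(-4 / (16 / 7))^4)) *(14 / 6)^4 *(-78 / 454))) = -145919232 / 4871256845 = -0.03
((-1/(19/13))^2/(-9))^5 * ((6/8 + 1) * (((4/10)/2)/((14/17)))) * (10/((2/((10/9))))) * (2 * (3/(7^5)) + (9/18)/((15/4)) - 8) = 1161916586888698472/164286743448491222992461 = 0.00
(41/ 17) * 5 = 205/ 17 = 12.06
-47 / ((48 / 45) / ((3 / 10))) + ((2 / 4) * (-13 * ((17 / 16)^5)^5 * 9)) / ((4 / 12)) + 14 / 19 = -39085576738272247523145397309459037 / 48170722808672717256874721804288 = -811.40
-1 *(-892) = 892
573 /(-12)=-191 /4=-47.75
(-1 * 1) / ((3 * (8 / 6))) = -1 / 4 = -0.25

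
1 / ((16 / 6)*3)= 1 / 8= 0.12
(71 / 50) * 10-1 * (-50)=64.20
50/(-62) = -25/31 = -0.81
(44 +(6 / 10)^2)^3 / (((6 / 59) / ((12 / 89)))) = 160944687422 / 1390625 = 115735.51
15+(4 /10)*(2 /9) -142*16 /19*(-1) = 115141 /855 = 134.67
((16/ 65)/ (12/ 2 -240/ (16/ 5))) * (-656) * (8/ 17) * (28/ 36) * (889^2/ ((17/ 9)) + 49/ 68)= 64319886848/ 179469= 358389.96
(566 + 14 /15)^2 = 72318016 /225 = 321413.40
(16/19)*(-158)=-2528/19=-133.05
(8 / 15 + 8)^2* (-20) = -65536 / 45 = -1456.36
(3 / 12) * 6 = 1.50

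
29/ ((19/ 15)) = 435/ 19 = 22.89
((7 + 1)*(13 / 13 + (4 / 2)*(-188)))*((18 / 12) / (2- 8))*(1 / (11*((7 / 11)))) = 750 / 7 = 107.14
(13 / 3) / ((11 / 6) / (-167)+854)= 4342 / 855697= 0.01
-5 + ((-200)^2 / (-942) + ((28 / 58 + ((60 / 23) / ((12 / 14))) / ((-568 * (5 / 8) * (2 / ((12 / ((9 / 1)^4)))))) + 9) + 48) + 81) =1480024823653 / 16260452163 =91.02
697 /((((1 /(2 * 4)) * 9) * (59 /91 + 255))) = 63427 /26172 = 2.42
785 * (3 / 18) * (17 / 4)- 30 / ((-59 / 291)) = 996875 / 1416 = 704.01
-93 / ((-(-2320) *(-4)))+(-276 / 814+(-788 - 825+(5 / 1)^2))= -5999055269 / 3776960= -1588.33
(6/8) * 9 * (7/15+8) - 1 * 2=1103/20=55.15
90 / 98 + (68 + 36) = 5141 / 49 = 104.92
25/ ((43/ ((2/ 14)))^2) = 25/ 90601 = 0.00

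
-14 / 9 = -1.56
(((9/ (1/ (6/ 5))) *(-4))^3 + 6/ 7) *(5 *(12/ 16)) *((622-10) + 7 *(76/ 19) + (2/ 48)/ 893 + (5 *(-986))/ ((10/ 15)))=5106375308831199/ 2500400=2042223367.79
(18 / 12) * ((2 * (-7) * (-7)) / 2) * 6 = 441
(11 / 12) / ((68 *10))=11 / 8160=0.00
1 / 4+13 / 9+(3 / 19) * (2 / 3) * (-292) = -19865 / 684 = -29.04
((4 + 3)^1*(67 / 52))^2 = 219961 / 2704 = 81.35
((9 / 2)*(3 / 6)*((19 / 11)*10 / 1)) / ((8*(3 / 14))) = 1995 / 88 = 22.67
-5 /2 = -2.50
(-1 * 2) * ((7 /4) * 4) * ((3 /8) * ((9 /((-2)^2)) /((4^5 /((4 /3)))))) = -63 /4096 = -0.02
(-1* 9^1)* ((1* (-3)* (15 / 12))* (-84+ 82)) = -135 / 2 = -67.50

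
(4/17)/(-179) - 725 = -2206179/3043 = -725.00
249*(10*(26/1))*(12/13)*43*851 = 2186797680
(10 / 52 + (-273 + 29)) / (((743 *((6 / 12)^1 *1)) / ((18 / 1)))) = -114102 / 9659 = -11.81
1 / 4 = 0.25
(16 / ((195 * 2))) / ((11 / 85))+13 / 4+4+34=71329 / 1716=41.57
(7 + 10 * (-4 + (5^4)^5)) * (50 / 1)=47683715820310850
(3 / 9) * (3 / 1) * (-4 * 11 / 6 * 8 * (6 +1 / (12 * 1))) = -3212 / 9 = -356.89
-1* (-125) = 125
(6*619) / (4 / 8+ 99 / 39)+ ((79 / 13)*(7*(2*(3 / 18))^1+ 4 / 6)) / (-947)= 1188780681 / 972569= 1222.31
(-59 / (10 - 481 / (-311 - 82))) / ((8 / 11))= -23187 / 3208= -7.23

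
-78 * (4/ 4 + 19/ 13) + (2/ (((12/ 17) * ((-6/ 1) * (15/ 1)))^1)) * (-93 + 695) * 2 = -229.90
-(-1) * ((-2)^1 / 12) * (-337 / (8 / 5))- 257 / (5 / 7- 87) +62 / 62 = 283271 / 7248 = 39.08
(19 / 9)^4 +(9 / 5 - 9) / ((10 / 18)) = 1132261 / 164025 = 6.90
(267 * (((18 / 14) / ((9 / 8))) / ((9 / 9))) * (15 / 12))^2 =145487.76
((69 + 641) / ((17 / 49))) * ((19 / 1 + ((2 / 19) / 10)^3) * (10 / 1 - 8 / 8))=1020120270372 / 2915075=349946.49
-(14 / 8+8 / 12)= -29 / 12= -2.42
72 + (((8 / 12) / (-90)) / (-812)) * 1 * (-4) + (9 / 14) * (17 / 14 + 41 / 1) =76072337 / 767340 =99.14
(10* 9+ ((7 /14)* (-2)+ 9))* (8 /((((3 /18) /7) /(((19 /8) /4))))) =19551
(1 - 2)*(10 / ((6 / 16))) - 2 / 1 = -86 / 3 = -28.67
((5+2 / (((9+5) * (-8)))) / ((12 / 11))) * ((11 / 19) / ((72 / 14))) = 3751 / 7296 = 0.51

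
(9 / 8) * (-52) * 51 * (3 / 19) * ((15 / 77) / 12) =-7.65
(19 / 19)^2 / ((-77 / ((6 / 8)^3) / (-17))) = 459 / 4928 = 0.09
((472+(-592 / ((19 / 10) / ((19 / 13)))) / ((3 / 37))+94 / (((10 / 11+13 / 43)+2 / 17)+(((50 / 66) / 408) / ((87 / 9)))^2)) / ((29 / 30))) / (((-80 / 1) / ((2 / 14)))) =23944949327988797 / 2554790528598581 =9.37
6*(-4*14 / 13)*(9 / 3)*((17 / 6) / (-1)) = 2856 / 13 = 219.69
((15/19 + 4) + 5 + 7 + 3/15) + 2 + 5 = 2279/95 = 23.99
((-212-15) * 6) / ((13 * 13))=-1362 / 169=-8.06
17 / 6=2.83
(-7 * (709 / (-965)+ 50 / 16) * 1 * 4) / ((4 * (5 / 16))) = -258342 / 4825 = -53.54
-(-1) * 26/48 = 13/24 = 0.54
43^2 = 1849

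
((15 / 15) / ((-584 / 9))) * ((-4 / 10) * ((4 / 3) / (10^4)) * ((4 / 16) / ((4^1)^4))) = 0.00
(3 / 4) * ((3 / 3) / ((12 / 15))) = 15 / 16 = 0.94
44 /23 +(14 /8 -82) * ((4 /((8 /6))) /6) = -7031 /184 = -38.21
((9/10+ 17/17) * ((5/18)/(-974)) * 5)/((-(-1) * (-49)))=95/1718136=0.00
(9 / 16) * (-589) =-5301 / 16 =-331.31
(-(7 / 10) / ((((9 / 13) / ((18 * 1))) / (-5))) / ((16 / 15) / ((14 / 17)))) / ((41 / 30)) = 143325 / 2788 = 51.41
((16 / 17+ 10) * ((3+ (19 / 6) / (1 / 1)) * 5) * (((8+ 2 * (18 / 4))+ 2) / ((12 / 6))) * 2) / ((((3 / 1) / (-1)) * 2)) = -108965 / 102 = -1068.28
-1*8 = -8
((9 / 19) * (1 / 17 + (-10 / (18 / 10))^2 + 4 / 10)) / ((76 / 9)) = 215659 / 122740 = 1.76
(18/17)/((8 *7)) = 9/476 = 0.02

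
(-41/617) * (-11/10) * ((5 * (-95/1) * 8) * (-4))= 685520/617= 1111.05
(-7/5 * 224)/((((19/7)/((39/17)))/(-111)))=47515104/1615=29421.12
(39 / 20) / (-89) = -39 / 1780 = -0.02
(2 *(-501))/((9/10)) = -3340/3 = -1113.33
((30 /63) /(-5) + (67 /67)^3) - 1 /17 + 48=17438 /357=48.85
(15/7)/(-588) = -0.00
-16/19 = -0.84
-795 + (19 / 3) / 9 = -21446 / 27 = -794.30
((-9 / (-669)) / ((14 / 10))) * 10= 150 / 1561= 0.10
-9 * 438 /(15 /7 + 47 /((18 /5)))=-496692 /1915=-259.37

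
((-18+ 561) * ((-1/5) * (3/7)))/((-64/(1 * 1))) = 1629/2240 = 0.73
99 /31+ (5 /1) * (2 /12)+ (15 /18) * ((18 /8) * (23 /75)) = 17119 /3720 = 4.60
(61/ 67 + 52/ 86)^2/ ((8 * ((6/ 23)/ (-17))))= -2483270325/ 132802576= -18.70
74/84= 37/42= 0.88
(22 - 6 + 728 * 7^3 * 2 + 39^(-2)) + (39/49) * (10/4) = 74443439285/149058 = 499425.99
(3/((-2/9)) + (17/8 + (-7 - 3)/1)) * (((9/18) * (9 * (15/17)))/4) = -23085/1088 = -21.22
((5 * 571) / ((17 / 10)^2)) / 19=285500 / 5491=51.99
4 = 4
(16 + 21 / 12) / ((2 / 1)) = 71 / 8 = 8.88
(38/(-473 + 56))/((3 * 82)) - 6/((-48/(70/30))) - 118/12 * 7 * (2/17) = -54456529/6975576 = -7.81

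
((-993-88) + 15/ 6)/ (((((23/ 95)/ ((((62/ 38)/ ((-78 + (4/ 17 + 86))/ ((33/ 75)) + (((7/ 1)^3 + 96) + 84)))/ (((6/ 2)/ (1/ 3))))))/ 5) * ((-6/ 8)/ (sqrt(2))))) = 208402150 * sqrt(2)/ 20969307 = 14.06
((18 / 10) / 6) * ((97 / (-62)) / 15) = -97 / 3100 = -0.03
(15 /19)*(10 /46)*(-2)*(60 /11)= -9000 /4807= -1.87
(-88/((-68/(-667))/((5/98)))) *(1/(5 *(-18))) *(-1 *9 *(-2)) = 7337/833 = 8.81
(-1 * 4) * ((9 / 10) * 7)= -126 / 5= -25.20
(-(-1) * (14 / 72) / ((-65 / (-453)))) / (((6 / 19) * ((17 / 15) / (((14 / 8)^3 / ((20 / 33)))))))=75773159 / 2263040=33.48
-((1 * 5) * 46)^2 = -52900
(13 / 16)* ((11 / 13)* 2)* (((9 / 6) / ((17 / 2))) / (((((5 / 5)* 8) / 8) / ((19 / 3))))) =209 / 136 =1.54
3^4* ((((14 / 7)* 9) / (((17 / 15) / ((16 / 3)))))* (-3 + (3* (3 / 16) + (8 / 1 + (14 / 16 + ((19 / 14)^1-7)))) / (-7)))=-20244330 / 833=-24302.92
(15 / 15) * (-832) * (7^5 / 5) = -13983424 / 5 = -2796684.80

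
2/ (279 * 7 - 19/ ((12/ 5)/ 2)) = 12/ 11623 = 0.00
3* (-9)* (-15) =405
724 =724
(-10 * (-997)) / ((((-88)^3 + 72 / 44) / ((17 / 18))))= -932195 / 67465566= -0.01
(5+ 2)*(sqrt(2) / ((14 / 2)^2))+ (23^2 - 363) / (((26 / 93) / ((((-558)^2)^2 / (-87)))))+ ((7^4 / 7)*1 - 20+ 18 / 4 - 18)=-498892043159053 / 754+ sqrt(2) / 7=-661660534693.50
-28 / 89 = -0.31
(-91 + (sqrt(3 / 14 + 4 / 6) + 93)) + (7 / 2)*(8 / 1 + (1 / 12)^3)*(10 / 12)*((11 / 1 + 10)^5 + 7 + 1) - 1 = sqrt(1554) / 42 + 1976198263111 / 20736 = 95302772.11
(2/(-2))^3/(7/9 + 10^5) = -9/900007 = -0.00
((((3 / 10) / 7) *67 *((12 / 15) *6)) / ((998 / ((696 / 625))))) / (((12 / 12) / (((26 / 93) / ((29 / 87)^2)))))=65471328 / 1691921875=0.04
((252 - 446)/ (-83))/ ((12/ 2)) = 97/ 249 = 0.39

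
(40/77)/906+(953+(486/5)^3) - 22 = 4008093079411/4360125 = 919261.05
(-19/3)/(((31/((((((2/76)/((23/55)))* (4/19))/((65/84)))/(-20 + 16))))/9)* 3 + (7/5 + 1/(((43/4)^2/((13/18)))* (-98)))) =189356090/72139292223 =0.00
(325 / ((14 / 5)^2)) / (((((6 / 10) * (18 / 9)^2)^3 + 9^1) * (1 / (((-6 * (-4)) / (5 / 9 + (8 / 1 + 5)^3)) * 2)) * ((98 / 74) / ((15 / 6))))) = 0.07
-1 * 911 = -911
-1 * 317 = -317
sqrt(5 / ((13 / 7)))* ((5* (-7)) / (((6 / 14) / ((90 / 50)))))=-241.20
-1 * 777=-777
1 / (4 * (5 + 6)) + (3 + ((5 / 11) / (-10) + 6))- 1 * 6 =131 / 44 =2.98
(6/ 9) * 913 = 1826/ 3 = 608.67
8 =8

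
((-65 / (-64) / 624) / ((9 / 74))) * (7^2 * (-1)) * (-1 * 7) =63455 / 13824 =4.59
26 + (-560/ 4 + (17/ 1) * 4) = -46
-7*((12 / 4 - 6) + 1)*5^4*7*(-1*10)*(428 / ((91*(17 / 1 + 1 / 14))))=-524300000 / 3107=-168747.99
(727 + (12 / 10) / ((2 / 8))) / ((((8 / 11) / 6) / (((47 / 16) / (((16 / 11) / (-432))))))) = -5267210.54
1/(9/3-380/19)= -1/17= -0.06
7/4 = 1.75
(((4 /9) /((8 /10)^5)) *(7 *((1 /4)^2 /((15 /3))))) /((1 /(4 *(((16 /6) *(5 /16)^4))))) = 2734375 /226492416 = 0.01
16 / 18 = 8 / 9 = 0.89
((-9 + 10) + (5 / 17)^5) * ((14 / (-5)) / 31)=-19921748 / 220077835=-0.09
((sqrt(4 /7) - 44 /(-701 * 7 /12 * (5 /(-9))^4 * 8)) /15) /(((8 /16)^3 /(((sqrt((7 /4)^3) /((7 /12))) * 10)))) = 3464208 * sqrt(7) /3066875+16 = 18.99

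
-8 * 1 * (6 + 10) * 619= -79232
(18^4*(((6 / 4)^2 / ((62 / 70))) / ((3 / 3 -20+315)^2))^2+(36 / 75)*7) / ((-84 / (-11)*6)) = 0.07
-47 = -47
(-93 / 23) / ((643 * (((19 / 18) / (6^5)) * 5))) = -9.27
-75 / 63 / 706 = -25 / 14826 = -0.00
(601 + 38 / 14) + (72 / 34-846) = -28580 / 119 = -240.17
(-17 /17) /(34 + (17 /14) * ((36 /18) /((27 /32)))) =-189 /6970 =-0.03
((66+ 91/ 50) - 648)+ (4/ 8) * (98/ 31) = -896829/ 1550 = -578.60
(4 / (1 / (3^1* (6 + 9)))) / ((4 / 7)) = 315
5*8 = 40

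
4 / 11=0.36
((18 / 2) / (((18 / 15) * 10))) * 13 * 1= 39 / 4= 9.75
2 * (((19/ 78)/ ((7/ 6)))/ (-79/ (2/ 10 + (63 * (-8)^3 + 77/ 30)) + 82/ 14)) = 0.07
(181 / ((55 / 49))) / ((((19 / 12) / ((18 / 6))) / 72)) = 22988448 / 1045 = 21998.51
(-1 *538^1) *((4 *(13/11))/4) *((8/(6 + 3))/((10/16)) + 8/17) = -10127312/8415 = -1203.48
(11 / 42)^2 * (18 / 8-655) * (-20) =895.50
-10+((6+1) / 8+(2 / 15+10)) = 121 / 120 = 1.01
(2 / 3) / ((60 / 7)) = 7 / 90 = 0.08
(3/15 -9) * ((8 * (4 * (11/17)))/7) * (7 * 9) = -139392/85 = -1639.91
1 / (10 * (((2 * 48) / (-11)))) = -11 / 960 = -0.01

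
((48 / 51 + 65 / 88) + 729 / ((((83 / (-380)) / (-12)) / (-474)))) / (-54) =2357231672381 / 6705072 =351559.49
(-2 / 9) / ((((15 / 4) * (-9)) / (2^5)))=0.21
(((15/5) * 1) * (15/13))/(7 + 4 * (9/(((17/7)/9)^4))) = 3758445/7379986159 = 0.00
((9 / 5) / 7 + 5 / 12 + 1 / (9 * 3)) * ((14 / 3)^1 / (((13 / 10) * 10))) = 2687 / 10530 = 0.26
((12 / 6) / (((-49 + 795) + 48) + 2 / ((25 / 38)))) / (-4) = -25 / 39852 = -0.00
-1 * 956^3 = -873722816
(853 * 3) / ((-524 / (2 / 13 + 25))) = -836793 / 6812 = -122.84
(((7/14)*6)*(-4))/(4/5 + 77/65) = -260/43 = -6.05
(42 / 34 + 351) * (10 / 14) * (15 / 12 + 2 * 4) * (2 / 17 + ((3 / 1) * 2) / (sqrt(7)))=553890 / 2023 + 1661670 * sqrt(7) / 833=5551.55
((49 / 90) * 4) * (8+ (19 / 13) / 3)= 32438 / 1755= 18.48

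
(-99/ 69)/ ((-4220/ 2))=33/ 48530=0.00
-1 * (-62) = 62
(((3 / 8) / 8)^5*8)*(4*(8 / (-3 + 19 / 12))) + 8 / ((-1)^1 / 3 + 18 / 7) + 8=9697196585 / 837812224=11.57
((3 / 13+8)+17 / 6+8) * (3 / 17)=1487 / 442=3.36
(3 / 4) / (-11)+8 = 349 / 44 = 7.93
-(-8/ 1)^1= 8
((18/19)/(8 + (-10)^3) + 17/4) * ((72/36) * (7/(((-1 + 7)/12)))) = 280301/2356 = 118.97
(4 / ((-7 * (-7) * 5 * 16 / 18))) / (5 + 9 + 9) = 0.00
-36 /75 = -12 /25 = -0.48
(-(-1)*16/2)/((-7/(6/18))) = -8/21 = -0.38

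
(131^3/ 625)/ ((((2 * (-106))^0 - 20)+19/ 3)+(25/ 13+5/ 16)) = -1402808784/ 4068125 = -344.83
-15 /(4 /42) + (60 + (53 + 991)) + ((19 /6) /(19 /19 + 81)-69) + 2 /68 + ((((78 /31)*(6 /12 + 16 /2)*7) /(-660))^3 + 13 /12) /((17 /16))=18211127570227073 /20727989427750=878.58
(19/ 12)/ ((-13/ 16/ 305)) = -594.36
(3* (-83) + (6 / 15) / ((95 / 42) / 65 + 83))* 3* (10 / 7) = -338660838 / 317359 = -1067.12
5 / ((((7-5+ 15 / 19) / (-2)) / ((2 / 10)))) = -38 / 53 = -0.72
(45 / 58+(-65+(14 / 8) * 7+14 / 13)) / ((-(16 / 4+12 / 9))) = 230259 / 24128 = 9.54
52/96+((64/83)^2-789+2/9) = -390676505/496008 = -787.64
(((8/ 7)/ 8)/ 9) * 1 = 1/ 63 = 0.02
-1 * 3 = -3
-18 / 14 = -9 / 7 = -1.29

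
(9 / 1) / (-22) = -9 / 22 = -0.41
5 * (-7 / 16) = -35 / 16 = -2.19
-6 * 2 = -12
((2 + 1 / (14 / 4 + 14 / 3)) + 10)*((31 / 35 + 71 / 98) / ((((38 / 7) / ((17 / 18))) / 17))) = 7524693 / 130340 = 57.73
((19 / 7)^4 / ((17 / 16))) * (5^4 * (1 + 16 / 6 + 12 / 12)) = 2606420000 / 17493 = 148997.88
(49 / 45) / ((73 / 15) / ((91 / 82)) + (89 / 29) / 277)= 35819147 / 144621069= 0.25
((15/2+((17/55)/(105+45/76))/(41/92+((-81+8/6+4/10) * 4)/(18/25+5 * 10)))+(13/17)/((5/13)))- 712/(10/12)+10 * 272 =4764387699717433/2540887885250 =1875.09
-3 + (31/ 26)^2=-1067/ 676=-1.58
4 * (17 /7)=68 /7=9.71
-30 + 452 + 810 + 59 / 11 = 13611 / 11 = 1237.36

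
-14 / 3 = -4.67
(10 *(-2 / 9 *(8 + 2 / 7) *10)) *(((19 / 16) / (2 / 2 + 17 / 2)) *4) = -5800 / 63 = -92.06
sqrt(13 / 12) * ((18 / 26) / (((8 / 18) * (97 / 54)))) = 729 * sqrt(39) / 5044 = 0.90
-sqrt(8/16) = -sqrt(2)/2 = -0.71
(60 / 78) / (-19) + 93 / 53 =22441 / 13091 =1.71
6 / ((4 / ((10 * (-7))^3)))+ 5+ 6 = -514489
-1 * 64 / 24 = -2.67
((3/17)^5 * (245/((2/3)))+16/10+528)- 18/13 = 97510349801/184581410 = 528.28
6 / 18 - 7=-20 / 3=-6.67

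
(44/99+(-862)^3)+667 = -5764529345/9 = -640503260.56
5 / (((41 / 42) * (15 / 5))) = 70 / 41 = 1.71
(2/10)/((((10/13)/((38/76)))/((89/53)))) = 0.22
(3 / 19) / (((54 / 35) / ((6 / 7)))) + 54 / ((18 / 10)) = 1715 / 57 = 30.09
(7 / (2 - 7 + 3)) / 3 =-7 / 6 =-1.17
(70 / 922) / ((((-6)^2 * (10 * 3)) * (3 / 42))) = 49 / 49788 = 0.00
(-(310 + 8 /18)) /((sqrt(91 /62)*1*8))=-1397*sqrt(5642) /3276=-32.03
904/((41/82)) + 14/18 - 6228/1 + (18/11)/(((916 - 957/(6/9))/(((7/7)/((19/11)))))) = -785159117/177669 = -4419.22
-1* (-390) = 390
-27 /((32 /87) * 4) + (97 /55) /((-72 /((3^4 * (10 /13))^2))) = -26994951 /237952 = -113.45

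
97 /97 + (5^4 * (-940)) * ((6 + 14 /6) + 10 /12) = -16156247 /3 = -5385415.67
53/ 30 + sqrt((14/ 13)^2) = 1109/ 390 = 2.84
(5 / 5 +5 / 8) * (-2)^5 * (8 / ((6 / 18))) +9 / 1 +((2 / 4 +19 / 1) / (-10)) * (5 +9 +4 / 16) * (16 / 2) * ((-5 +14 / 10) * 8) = 129081 / 25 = 5163.24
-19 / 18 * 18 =-19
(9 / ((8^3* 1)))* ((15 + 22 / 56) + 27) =10683 / 14336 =0.75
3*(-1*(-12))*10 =360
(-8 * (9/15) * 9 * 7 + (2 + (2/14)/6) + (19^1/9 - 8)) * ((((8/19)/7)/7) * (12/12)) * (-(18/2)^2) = 213.17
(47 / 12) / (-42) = -47 / 504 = -0.09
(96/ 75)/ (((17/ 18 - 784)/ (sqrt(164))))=-1152 * sqrt(41)/ 352375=-0.02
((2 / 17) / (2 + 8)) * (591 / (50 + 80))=591 / 11050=0.05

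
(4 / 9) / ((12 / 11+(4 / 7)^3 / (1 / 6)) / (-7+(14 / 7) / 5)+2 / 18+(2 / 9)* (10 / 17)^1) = -4.77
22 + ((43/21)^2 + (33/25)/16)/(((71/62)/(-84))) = -21738643/74550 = -291.60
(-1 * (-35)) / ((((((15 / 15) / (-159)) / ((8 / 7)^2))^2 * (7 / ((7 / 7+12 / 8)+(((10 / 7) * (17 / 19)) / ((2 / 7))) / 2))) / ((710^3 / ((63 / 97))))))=179750861850009600000 / 319333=562894726977824.40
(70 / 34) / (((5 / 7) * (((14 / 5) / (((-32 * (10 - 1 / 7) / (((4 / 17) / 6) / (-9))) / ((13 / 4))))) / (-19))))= -5663520 / 13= -435655.38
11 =11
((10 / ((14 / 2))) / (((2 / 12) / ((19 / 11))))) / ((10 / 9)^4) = 373977 / 38500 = 9.71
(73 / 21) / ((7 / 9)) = 219 / 49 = 4.47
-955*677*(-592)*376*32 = 4605232599040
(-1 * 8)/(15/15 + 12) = -8/13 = -0.62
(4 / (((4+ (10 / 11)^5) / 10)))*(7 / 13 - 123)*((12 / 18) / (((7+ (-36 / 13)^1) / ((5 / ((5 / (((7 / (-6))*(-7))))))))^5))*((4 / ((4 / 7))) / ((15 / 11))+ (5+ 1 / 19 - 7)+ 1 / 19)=-1481864816436275453 / 24159303759375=-61337.23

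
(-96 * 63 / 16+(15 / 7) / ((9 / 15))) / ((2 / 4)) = -5242 / 7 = -748.86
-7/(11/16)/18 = -56/99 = -0.57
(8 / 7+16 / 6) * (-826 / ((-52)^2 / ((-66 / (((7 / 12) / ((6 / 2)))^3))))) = 605594880 / 57967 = 10447.24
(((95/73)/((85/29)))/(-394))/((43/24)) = -6612/10512511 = -0.00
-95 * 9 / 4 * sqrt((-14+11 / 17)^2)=-194085 / 68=-2854.19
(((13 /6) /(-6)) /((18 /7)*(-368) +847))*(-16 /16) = -91 /25020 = -0.00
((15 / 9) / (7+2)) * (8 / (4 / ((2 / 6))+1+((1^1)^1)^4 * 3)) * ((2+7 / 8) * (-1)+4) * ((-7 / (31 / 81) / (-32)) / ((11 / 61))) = 57645 / 174592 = 0.33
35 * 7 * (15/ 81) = 1225/ 27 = 45.37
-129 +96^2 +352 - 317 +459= 9581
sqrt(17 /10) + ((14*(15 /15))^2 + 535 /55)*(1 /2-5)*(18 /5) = -183303 /55 + sqrt(170) /10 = -3331.48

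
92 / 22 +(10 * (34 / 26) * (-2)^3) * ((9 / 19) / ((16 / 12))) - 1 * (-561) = 528.02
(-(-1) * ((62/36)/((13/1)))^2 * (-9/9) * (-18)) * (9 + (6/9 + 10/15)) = 29791/9126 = 3.26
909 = 909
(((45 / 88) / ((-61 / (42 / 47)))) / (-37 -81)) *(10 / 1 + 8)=8505 / 7442732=0.00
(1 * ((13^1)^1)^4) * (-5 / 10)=-28561 / 2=-14280.50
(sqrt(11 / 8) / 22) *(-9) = -9 *sqrt(22) / 88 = -0.48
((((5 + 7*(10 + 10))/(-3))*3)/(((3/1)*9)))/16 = -145/432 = -0.34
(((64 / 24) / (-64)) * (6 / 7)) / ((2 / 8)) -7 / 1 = -50 / 7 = -7.14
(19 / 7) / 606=0.00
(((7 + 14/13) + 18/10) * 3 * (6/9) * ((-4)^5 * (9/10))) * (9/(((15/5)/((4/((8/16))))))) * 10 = -284000256/65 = -4369234.71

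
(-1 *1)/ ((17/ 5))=-5/ 17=-0.29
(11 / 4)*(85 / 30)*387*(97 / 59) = 2339931 / 472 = 4957.48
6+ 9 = 15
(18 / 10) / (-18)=-1 / 10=-0.10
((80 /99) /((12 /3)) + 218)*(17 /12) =183617 /594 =309.12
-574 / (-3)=574 / 3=191.33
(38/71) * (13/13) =38/71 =0.54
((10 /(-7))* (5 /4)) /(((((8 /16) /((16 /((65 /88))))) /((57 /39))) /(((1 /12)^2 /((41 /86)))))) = -718960 /436527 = -1.65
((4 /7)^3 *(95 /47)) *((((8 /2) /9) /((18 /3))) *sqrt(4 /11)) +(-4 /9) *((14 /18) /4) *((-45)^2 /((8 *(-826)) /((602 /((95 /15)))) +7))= 2.82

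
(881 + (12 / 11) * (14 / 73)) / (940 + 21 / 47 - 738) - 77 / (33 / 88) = -4606802569 / 22921635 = -200.98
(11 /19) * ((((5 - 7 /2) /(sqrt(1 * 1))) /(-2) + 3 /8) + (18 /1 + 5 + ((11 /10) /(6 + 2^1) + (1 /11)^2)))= 220421 /16720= 13.18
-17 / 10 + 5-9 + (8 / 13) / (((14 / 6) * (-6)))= -5227 / 910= -5.74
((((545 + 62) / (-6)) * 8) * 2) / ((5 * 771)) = -4856 / 11565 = -0.42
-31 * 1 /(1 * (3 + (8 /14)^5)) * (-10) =1042034 /10289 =101.28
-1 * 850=-850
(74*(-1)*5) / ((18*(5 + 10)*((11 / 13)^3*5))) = -81289 / 179685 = -0.45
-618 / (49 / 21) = -1854 / 7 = -264.86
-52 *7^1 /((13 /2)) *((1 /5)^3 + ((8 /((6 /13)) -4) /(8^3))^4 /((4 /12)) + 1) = -399533168699 /7077888000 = -56.45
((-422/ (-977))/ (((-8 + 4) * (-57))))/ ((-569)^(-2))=68313571/ 111378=613.35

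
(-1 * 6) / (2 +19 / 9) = -54 / 37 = -1.46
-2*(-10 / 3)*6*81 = 3240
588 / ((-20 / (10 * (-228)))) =67032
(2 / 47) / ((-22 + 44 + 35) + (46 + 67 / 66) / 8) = 1056 / 1560353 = 0.00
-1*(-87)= 87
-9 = -9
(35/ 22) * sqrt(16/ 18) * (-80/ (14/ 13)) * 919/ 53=-2389400 * sqrt(2)/ 1749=-1932.03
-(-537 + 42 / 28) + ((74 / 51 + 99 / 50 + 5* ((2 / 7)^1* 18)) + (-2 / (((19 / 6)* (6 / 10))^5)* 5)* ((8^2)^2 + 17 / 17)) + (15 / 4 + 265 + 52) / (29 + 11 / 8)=-1932187406023129 / 1790033869575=-1079.41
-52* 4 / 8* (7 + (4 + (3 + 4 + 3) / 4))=-351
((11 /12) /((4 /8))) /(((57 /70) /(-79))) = -30415 /171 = -177.87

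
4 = 4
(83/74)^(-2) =5476/6889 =0.79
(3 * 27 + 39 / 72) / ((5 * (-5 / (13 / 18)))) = -25441 / 10800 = -2.36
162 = 162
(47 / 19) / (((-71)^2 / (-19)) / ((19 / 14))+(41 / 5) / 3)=-13395 / 1043809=-0.01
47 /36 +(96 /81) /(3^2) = 1397 /972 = 1.44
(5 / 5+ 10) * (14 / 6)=77 / 3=25.67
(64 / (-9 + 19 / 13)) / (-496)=26 / 1519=0.02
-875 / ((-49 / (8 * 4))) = 4000 / 7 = 571.43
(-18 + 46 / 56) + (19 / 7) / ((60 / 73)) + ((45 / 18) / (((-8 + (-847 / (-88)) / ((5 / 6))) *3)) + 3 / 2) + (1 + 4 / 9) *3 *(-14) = -1085569 / 14910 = -72.81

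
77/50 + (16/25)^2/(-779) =1499063/973750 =1.54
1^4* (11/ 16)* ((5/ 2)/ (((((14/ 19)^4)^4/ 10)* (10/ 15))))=3414.39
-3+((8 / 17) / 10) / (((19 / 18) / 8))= -4269 / 1615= -2.64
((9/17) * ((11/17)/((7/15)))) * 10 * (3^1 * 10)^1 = 445500/2023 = 220.22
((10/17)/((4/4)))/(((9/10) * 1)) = 100/153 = 0.65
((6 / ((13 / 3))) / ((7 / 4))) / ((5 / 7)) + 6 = 462 / 65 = 7.11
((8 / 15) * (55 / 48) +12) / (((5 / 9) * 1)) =227 / 10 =22.70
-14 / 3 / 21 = -2 / 9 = -0.22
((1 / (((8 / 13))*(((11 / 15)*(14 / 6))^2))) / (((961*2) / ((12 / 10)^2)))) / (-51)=-3159 / 387448292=-0.00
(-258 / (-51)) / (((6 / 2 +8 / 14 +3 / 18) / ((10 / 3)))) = 12040 / 2669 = 4.51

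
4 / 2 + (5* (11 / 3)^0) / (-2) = -0.50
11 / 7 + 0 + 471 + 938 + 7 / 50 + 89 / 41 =20274859 / 14350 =1412.88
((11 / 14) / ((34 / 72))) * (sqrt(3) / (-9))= -22 * sqrt(3) / 119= -0.32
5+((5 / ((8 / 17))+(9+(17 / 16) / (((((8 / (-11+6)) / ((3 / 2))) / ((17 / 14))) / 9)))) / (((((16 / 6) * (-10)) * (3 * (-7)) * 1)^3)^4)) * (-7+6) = 5.00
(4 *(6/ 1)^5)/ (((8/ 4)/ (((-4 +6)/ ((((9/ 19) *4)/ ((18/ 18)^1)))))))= 16416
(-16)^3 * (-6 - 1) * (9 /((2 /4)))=516096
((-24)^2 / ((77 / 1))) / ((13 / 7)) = 576 / 143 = 4.03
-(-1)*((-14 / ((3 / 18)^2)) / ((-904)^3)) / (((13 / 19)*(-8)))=-1197 / 9603922432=-0.00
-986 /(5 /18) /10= -8874 /25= -354.96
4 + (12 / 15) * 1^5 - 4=4 / 5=0.80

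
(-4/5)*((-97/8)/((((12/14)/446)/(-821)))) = -124313357/30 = -4143778.57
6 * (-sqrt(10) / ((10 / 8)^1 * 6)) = -4 * sqrt(10) / 5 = -2.53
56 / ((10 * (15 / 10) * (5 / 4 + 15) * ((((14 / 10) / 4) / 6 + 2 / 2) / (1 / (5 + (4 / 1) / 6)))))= 5376 / 140335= 0.04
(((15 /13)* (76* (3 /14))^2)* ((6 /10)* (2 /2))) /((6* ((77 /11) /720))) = 14035680 /4459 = 3147.72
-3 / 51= -1 / 17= -0.06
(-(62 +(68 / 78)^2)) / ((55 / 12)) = -13.69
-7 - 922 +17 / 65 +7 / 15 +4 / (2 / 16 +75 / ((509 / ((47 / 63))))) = -3569670797 / 3917355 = -911.25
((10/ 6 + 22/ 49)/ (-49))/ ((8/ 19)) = -0.10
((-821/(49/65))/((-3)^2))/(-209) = 53365/92169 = 0.58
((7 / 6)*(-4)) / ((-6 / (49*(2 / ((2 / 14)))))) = 4802 / 9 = 533.56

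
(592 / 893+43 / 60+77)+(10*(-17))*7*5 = -314601421 / 53580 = -5871.62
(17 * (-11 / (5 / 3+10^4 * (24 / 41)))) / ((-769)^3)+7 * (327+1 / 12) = 529326858764346611 / 231189164883420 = 2289.58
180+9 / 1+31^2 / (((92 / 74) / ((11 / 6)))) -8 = 441083 / 276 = 1598.13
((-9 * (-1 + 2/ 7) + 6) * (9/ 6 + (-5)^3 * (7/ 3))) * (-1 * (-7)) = -50489/ 2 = -25244.50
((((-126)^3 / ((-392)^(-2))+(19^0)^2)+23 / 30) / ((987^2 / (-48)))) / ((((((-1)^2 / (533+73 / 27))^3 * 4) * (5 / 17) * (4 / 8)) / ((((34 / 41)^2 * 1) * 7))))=19054683100037418.05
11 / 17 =0.65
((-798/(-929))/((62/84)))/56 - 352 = -20273299/57598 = -351.98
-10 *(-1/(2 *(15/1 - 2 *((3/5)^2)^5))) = 48828125/146366277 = 0.33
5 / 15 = 1 / 3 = 0.33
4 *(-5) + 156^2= 24316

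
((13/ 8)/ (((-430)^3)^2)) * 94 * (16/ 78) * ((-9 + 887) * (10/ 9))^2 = 0.00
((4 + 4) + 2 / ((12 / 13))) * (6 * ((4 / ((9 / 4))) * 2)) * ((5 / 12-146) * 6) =-1705072 / 9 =-189452.44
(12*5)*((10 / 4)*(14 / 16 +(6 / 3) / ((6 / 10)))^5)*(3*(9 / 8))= 262752512525 / 393216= 668214.19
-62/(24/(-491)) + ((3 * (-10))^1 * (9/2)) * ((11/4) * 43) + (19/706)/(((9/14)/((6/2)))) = -15562225/1059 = -14695.21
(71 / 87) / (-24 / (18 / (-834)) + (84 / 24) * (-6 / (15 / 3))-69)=355 / 451878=0.00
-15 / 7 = -2.14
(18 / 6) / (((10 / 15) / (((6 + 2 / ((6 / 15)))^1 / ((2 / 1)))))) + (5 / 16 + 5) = 481 / 16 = 30.06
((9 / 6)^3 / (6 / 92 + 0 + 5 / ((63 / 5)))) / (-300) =-13041 / 535600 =-0.02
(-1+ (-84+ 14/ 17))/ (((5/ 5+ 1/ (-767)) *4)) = -1097577/ 52088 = -21.07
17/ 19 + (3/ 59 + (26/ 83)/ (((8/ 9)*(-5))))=1628443/ 1860860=0.88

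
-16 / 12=-4 / 3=-1.33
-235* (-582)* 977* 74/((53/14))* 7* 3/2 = 1453565026620/53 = 27425755219.25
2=2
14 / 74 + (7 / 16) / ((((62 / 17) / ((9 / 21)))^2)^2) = 567898036213 / 3000423682816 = 0.19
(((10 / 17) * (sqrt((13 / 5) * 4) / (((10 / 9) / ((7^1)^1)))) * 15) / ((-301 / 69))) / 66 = -621 * sqrt(65) / 8041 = -0.62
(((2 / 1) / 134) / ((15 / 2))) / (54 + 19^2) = 2 / 417075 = 0.00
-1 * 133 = -133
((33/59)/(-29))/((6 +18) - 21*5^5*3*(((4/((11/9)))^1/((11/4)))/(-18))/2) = -1331/450793748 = -0.00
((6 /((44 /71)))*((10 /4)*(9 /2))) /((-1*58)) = -9585 /5104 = -1.88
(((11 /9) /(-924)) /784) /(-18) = 1 /10668672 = 0.00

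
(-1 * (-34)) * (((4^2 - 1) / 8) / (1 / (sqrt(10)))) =255 * sqrt(10) / 4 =201.60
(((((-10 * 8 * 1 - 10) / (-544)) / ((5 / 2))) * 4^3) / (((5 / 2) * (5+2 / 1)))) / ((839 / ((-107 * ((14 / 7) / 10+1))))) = -92448 / 2496025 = -0.04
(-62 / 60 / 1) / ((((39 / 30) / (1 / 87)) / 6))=-62 / 1131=-0.05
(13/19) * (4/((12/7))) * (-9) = -273/19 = -14.37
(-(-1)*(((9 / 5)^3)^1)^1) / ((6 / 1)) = 243 / 250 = 0.97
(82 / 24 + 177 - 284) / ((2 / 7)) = -8701 / 24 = -362.54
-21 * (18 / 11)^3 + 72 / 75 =-3029856 / 33275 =-91.06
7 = 7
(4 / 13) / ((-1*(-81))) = 4 / 1053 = 0.00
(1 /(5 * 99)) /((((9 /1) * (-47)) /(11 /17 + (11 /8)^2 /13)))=-1019 /269231040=-0.00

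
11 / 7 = 1.57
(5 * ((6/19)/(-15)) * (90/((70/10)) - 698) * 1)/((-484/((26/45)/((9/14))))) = -11336/84645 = -0.13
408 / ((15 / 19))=2584 / 5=516.80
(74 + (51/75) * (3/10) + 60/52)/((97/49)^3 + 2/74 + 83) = 0.83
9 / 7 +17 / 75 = 794 / 525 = 1.51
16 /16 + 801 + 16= 818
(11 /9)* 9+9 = 20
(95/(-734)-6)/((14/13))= -58487/10276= -5.69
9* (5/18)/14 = 5/28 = 0.18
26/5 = 5.20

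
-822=-822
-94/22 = -47/11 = -4.27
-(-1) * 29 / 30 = 29 / 30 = 0.97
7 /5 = 1.40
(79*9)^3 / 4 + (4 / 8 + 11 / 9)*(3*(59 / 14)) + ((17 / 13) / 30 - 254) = 245307222799 / 2730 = 89856125.57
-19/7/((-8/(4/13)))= 19/182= 0.10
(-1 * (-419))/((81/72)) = 3352/9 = 372.44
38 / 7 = 5.43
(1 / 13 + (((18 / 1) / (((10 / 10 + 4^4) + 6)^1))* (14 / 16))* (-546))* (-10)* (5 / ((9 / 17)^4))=465756944525 / 22432059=20763.00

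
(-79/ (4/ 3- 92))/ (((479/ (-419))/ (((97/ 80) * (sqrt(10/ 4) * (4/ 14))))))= -9632391 * sqrt(10)/ 72961280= -0.42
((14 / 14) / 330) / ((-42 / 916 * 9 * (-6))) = 229 / 187110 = 0.00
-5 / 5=-1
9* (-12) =-108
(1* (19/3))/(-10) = -19/30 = -0.63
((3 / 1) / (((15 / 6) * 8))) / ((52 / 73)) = 219 / 1040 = 0.21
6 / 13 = 0.46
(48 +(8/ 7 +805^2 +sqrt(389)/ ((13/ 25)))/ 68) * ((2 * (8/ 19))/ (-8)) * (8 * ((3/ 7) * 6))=-17276328/ 833 - 1800 * sqrt(389)/ 29393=-20741.10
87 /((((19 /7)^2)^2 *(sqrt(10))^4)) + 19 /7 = 249072109 /91224700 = 2.73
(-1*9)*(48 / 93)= -144 / 31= -4.65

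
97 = 97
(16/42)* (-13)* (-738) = 25584/7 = 3654.86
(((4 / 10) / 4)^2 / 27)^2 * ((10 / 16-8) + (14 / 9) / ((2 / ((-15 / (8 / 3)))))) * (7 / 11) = -329 / 320760000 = -0.00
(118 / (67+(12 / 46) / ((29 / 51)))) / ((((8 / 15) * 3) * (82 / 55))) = 2164415 / 2951672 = 0.73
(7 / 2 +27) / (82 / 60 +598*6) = 915 / 107681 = 0.01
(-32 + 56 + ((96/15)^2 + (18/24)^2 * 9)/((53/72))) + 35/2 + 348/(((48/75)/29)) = 84125687/5300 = 15872.77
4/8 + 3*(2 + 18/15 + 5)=251/10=25.10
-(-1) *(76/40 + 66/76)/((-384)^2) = 263/14008320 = 0.00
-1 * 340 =-340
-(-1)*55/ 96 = 55/ 96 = 0.57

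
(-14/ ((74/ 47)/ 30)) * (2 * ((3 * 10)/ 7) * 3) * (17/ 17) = -253800/ 37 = -6859.46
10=10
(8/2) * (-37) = -148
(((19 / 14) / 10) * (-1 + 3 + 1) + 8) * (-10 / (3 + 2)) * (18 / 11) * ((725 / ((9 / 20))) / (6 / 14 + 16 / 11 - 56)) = 3413300 / 4167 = 819.13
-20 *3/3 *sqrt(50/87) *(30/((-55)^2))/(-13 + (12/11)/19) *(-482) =-5.60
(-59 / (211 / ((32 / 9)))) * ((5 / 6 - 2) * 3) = 6608 / 1899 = 3.48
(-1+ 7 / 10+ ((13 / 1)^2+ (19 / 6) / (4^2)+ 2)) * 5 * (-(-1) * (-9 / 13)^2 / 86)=2214837 / 465088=4.76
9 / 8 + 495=3969 / 8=496.12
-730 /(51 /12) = -2920 /17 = -171.76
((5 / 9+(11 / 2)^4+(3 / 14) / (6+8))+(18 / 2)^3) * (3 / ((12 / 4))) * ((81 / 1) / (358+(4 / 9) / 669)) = 628838038737 / 1689929248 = 372.11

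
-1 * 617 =-617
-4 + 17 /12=-31 /12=-2.58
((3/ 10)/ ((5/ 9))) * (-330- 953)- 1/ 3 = -103973/ 150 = -693.15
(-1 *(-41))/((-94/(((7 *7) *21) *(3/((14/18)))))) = -162729/94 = -1731.16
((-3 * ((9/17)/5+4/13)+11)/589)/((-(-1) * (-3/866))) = -9338944/1952535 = -4.78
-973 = -973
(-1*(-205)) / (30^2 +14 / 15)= 3075 / 13514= 0.23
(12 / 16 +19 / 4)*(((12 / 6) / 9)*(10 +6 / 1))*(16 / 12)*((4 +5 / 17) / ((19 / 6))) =102784 / 2907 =35.36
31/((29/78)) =2418/29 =83.38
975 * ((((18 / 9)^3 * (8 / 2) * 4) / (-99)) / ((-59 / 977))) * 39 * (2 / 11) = 1056723200 / 7139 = 148021.18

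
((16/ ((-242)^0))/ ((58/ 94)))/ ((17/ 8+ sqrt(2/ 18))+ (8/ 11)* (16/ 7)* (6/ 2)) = 1389696/ 399011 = 3.48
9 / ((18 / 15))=15 / 2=7.50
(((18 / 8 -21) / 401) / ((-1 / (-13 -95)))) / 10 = -405 / 802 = -0.50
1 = 1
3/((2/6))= 9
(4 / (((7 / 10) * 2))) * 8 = 160 / 7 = 22.86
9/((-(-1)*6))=1.50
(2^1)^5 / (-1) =-32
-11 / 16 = -0.69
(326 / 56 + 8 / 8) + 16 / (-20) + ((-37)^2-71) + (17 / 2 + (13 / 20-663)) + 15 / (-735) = 159287 / 245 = 650.15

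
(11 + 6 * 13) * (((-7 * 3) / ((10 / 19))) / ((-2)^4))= -35511 / 160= -221.94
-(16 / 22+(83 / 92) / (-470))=-0.73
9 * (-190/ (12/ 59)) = -16815/ 2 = -8407.50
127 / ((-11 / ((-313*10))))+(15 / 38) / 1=15105545 / 418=36137.67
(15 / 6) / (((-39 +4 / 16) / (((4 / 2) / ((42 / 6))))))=-4 / 217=-0.02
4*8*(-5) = -160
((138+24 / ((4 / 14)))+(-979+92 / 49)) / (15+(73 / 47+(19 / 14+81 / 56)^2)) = -111299008 / 3598311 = -30.93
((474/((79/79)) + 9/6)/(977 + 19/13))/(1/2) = 4121/4240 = 0.97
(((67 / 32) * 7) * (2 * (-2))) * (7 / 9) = -3283 / 72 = -45.60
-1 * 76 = -76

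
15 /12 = 5 /4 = 1.25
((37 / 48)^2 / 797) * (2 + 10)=1369 / 153024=0.01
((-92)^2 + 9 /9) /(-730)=-1693 /146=-11.60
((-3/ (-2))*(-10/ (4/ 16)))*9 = -540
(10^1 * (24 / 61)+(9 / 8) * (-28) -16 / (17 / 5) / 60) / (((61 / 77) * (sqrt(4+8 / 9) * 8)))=-1204007 * sqrt(11) / 2024224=-1.97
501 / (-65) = -501 / 65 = -7.71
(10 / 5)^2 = 4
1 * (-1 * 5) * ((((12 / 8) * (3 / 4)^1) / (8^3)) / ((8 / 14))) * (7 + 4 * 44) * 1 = -57645 / 16384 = -3.52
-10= -10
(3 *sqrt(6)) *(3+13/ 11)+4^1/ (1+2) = 4/ 3+138 *sqrt(6)/ 11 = 32.06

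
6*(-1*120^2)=-86400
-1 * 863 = -863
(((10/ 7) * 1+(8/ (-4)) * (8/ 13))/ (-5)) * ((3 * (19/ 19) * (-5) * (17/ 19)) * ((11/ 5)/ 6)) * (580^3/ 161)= 235926.77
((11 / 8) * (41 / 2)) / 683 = 451 / 10928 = 0.04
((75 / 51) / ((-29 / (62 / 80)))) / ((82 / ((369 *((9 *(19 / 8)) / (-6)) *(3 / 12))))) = 79515 / 504832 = 0.16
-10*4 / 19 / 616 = -5 / 1463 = -0.00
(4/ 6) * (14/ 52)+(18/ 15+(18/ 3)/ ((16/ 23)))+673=1065487/ 1560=683.00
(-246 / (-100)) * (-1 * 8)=-492 / 25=-19.68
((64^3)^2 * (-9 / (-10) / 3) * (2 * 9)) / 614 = 927712935936 / 1535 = 604373248.17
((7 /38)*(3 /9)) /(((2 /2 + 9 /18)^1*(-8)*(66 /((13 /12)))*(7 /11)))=-13 /98496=-0.00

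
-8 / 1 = -8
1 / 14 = 0.07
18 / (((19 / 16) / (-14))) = -4032 / 19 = -212.21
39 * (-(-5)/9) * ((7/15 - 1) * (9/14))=-52/7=-7.43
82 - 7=75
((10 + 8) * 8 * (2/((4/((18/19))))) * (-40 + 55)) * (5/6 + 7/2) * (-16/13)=-5456.84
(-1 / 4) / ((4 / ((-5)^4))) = -625 / 16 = -39.06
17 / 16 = 1.06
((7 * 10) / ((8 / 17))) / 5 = 119 / 4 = 29.75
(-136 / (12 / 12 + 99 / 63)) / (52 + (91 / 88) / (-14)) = -83776 / 82251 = -1.02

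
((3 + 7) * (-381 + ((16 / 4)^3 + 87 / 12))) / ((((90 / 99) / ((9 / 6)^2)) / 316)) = -9690219 / 4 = -2422554.75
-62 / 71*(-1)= 62 / 71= 0.87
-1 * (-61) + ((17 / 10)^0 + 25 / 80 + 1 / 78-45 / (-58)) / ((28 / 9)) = 10416725 / 168896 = 61.68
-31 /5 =-6.20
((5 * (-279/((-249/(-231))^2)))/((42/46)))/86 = -9058665/592454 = -15.29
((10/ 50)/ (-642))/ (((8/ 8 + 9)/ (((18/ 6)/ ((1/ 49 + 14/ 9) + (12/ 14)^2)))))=-441/ 10903300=-0.00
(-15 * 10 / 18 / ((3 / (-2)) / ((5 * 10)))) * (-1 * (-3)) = 2500 / 3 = 833.33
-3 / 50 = -0.06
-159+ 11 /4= -625 /4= -156.25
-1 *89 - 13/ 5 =-458/ 5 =-91.60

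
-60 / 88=-15 / 22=-0.68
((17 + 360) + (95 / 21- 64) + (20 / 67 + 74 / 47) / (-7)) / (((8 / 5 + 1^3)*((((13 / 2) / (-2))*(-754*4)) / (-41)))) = -2150433395 / 4213276977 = -0.51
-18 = -18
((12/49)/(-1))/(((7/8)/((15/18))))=-80/343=-0.23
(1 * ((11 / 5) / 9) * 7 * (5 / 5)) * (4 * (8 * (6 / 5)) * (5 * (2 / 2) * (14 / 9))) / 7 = 9856 / 135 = 73.01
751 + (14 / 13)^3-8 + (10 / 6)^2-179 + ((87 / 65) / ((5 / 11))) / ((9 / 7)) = 281921956 / 494325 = 570.32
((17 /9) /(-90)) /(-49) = 17 /39690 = 0.00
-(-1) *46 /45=46 /45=1.02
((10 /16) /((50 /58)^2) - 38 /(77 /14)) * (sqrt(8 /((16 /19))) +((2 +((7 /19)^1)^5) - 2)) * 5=-66749 * sqrt(38) /4400 - 1121850443 /5447417800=-93.72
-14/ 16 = -7/ 8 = -0.88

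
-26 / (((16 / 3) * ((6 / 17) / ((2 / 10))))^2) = -3757 / 12800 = -0.29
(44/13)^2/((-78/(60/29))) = -19360/63713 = -0.30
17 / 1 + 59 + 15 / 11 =851 / 11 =77.36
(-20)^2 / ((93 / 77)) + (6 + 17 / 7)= 221087 / 651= 339.61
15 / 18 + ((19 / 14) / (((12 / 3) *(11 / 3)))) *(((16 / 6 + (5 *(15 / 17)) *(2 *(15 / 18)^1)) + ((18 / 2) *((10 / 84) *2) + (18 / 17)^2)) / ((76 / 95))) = 17718905 / 7477008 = 2.37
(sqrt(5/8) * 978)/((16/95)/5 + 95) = 77425 * sqrt(10)/30094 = 8.14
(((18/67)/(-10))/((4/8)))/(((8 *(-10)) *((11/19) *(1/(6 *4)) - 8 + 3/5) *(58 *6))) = -171/653508620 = -0.00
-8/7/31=-8/217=-0.04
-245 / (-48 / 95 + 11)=-23275 / 997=-23.35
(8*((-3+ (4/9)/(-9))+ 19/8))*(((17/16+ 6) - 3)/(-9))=28405/11664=2.44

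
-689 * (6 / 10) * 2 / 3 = -1378 / 5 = -275.60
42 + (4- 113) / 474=19799 / 474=41.77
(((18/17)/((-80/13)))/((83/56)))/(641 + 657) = -819/9157390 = -0.00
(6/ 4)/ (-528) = -1/ 352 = -0.00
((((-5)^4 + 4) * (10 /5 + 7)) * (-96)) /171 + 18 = -60042 /19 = -3160.11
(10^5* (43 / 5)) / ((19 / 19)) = 860000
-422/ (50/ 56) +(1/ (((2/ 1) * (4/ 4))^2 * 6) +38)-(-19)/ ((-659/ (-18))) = -434.08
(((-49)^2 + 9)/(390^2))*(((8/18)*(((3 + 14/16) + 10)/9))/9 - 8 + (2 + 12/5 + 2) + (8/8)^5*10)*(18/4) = 4963877/8213400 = 0.60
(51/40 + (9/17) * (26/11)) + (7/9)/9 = 1583017/605880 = 2.61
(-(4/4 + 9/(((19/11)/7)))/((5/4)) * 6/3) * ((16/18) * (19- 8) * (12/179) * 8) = -16039936/51015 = -314.42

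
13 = 13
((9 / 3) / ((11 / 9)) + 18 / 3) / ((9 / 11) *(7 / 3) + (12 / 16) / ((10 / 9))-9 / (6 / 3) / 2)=1240 / 49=25.31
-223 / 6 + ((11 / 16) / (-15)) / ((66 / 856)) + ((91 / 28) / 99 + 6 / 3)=-35371 / 990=-35.73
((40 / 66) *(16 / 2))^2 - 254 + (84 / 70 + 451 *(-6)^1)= -15982666 / 5445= -2935.29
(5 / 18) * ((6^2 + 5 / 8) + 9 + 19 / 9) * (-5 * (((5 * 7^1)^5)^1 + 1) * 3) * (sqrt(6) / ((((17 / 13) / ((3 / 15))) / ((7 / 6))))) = -2281542998735 * sqrt(6) / 1224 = -4565862886.54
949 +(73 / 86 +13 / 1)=82805 / 86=962.85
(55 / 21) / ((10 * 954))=11 / 40068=0.00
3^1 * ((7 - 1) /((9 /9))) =18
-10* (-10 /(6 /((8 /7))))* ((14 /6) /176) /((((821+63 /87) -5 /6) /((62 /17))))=17980 /16026087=0.00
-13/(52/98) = -24.50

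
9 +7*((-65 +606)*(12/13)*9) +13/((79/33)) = 32325504/1027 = 31475.66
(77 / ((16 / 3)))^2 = 208.44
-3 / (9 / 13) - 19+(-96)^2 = 27578 / 3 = 9192.67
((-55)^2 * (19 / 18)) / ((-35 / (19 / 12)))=-218405 / 1512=-144.45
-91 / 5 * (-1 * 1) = 91 / 5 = 18.20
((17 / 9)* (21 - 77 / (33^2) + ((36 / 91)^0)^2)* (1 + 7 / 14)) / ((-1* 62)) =-1.00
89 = 89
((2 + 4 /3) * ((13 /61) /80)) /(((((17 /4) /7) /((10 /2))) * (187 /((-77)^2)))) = 245245 /105774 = 2.32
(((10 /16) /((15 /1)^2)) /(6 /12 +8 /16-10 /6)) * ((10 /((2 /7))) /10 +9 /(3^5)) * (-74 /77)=7067 /498960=0.01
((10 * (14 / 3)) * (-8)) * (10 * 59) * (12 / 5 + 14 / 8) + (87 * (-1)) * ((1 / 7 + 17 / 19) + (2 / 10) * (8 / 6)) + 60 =-1823749474 / 1995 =-914160.14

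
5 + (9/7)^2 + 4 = 10.65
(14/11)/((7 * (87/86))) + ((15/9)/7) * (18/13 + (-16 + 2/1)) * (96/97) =-23593436/8447439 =-2.79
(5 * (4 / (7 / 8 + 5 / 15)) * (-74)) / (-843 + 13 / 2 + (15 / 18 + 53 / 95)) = 5061600 / 3451087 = 1.47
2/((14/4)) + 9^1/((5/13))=839/35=23.97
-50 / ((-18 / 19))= 475 / 9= 52.78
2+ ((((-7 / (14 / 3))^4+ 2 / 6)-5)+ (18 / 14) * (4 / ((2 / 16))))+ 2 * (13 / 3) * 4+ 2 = 8983 / 112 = 80.21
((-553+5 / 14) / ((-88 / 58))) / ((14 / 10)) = 1121865 / 4312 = 260.17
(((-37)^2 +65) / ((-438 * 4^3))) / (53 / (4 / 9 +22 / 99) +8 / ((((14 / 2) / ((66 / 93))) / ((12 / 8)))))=-51863 / 81832416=-0.00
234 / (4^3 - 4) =39 / 10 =3.90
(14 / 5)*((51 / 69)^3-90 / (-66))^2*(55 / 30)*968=34468253083264 / 2220538335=15522.48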